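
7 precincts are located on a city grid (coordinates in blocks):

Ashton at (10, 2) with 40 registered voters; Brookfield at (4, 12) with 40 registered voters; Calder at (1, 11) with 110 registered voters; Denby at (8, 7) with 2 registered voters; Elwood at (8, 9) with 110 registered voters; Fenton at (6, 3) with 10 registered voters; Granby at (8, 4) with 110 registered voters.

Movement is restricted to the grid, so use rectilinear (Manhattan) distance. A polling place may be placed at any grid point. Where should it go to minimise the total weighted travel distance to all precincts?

Manhattan distance separates: Σwᵢ(|x−xᵢ|+|y−yᵢ|) = Σwᵢ|x−xᵢ| + Σwᵢ|y−yᵢ|, so x and y are optimised independently as 1-D weighted medians.
Total weight W = 422; half = 211.
x-coordinate, sorted with cumulative weight:
  x=1 (Calder, w=110) cum 110
  x=4 (Brookfield, w=40) cum 150
  x=6 (Fenton, w=10) cum 160
  x=8 (Denby, w=2) cum 162
  x=8 (Elwood, w=110) cum 272  ← median
  x=8 (Granby, w=110) cum 382
  x=10 (Ashton, w=40) cum 422
⇒ x* = 8
y-coordinate, sorted with cumulative weight:
  y=2 (Ashton, w=40) cum 40
  y=3 (Fenton, w=10) cum 50
  y=4 (Granby, w=110) cum 160
  y=7 (Denby, w=2) cum 162
  y=9 (Elwood, w=110) cum 272  ← median
  y=11 (Calder, w=110) cum 382
  y=12 (Brookfield, w=40) cum 422
⇒ y* = 9

(8, 9)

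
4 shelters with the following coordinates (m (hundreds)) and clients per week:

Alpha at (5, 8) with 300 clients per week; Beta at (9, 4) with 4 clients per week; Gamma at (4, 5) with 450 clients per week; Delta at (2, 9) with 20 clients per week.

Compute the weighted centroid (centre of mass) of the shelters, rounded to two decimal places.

(4.36, 6.26)

The minimiser of Σwᵢ‖p−pᵢ‖² is the weighted centroid p* = (Σwᵢpᵢ)/(Σwᵢ).
Σwᵢ = 774.
Σwᵢxᵢ = 300·5 + 4·9 + 450·4 + 20·2 = 3376.
Σwᵢyᵢ = 300·8 + 4·4 + 450·5 + 20·9 = 4846.
x* = 3376/774 = 4.36, y* = 4846/774 = 6.26.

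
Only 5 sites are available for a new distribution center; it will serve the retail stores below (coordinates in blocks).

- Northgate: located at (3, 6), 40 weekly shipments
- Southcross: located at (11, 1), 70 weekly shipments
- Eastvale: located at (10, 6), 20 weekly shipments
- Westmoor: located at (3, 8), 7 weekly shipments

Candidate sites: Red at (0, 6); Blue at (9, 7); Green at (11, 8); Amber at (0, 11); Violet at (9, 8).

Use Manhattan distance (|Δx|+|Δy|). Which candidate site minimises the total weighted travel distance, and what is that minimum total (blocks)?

Blue, total 929 blocks

Total weighted distance at each candidate:
  Red (0, 6): total = 1475
  Blue (9, 7): total = 929
  Green (11, 8): total = 1006
  Amber (0, 11): total = 2132
  Violet (9, 8): total = 1052
Minimum is at Blue with total 929 blocks.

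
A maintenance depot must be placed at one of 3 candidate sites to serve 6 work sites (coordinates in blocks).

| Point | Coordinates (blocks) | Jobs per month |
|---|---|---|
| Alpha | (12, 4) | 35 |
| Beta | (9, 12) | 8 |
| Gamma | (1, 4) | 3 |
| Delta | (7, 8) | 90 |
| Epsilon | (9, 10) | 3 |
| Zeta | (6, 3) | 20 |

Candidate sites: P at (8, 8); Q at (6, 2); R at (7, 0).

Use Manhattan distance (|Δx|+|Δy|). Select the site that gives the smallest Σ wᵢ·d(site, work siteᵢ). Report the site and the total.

P, total 592 blocks

Total weighted distance at each candidate:
  P (8, 8): total = 592
  Q (6, 2): total = 1088
  R (7, 0): total = 1293
Minimum is at P with total 592 blocks.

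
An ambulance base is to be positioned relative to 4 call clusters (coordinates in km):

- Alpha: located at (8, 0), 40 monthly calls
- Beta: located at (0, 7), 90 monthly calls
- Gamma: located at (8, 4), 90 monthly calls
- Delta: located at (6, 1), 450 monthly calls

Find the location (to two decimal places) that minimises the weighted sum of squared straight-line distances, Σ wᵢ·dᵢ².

The minimiser of Σwᵢ‖p−pᵢ‖² is the weighted centroid p* = (Σwᵢpᵢ)/(Σwᵢ).
Σwᵢ = 670.
Σwᵢxᵢ = 40·8 + 90·0 + 90·8 + 450·6 = 3740.
Σwᵢyᵢ = 40·0 + 90·7 + 90·4 + 450·1 = 1440.
x* = 3740/670 = 5.58, y* = 1440/670 = 2.15.

(5.58, 2.15)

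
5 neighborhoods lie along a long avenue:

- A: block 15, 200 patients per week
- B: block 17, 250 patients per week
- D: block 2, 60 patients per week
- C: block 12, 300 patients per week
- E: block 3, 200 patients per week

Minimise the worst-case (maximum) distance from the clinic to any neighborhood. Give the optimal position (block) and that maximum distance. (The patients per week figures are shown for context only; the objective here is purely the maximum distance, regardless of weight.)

The 1-center on a line is the midpoint of the two extreme points: leftmost at 2, rightmost at 17.
Optimal location = (2 + 17)/2 = 9.5; maximum distance = (17 − 2)/2 = 7.5.

location 9.5, max distance 7.5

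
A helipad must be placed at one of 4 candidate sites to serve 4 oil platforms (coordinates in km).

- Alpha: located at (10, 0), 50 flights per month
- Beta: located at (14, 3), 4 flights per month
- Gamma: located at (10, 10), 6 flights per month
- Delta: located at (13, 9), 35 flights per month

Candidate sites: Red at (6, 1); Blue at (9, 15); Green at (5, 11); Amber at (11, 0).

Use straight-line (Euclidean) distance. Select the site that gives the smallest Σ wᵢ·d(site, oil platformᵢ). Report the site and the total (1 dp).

Amber, total 450.0 km

Total weighted distance at each candidate:
  Red (6, 1): total = 670.3
  Blue (9, 15): total = 1086.6
  Green (5, 11): total = 971.5
  Amber (11, 0): total = 450.0
Minimum is at Amber with total 450.0 km.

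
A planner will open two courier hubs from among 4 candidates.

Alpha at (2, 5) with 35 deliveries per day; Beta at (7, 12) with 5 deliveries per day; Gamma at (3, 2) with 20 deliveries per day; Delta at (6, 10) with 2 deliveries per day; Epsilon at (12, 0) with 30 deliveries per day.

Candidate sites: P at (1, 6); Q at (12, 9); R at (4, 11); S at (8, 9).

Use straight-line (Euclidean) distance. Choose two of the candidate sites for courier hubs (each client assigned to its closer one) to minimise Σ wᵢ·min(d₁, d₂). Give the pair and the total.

{P, Q}, total 450.3

Evaluate every pair (each demand assigned to the nearer of the two):
  {P, Q}: total = 450.3
  {P, S}: total = 454.7
  {P, R}: total = 535.1
  {Q, R}: total = 692.8
  {R, S}: total = 709.2
  {Q, S}: total = 714.7
Best pair: {P, Q} with total 450.3.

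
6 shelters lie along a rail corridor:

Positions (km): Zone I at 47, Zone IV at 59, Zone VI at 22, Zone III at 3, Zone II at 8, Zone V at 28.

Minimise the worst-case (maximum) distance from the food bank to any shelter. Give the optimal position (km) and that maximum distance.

The 1-center on a line is the midpoint of the two extreme points: leftmost at 3, rightmost at 59.
Optimal location = (3 + 59)/2 = 31; maximum distance = (59 − 3)/2 = 28.

location 31, max distance 28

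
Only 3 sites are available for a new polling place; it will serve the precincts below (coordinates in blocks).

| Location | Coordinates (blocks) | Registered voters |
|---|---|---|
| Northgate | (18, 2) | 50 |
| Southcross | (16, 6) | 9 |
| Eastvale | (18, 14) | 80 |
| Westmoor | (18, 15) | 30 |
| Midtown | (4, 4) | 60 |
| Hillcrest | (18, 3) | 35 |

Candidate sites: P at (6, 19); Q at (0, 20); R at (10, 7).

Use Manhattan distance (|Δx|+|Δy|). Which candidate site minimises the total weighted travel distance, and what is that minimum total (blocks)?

R, total 3353 blocks

Total weighted distance at each candidate:
  P (6, 19): total = 5497
  Q (0, 20): total = 7105
  R (10, 7): total = 3353
Minimum is at R with total 3353 blocks.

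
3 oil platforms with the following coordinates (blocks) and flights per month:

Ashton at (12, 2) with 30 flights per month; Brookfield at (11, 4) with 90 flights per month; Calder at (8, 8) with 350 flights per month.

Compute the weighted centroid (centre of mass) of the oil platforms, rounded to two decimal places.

(8.83, 6.85)

The minimiser of Σwᵢ‖p−pᵢ‖² is the weighted centroid p* = (Σwᵢpᵢ)/(Σwᵢ).
Σwᵢ = 470.
Σwᵢxᵢ = 30·12 + 90·11 + 350·8 = 4150.
Σwᵢyᵢ = 30·2 + 90·4 + 350·8 = 3220.
x* = 4150/470 = 8.83, y* = 3220/470 = 6.85.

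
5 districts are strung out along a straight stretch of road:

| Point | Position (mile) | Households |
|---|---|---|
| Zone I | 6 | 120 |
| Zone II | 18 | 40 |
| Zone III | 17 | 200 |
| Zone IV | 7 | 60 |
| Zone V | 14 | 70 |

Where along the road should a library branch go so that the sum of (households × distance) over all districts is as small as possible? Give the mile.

x = 14

For a sum of weighted absolute distances on a line, the optimum is the weighted median (not the mean). Total weight W = 490; half-weight = 245.
Sort by position and accumulate weight:
  mile 6 (Zone I, w=120) → cum 120
  mile 7 (Zone IV, w=60) → cum 180
  mile 14 (Zone V, w=70) → cum 250  ≥ 245 → median here
  mile 17 (Zone III, w=200) → cum 450
  mile 18 (Zone II, w=40) → cum 490
Optimal location: mile 14.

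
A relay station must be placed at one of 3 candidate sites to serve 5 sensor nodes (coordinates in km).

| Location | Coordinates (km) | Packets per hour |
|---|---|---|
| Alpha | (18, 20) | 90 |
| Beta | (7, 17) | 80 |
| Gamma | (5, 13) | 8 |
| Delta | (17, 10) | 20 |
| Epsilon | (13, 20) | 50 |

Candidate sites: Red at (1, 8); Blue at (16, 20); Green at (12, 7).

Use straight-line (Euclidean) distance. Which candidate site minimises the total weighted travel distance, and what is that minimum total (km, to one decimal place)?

Blue, total 1394.3 km

Total weighted distance at each candidate:
  Red (1, 8): total = 3960.4
  Blue (16, 20): total = 1394.3
  Green (12, 7): total = 3025.3
Minimum is at Blue with total 1394.3 km.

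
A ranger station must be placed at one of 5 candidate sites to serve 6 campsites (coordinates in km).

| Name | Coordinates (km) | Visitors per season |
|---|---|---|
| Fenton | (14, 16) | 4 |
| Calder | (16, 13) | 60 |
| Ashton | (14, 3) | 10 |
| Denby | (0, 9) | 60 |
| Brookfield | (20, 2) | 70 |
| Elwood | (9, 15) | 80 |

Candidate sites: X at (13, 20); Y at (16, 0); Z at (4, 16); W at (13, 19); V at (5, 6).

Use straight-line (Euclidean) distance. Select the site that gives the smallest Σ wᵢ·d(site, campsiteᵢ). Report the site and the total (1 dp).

V, total 3155.4 km

Total weighted distance at each candidate:
  X (13, 20): total = 3529.7
  Y (16, 0): total = 3619.3
  Z (4, 16): total = 3326.0
  W (13, 19): total = 3299.0
  V (5, 6): total = 3155.4
Minimum is at V with total 3155.4 km.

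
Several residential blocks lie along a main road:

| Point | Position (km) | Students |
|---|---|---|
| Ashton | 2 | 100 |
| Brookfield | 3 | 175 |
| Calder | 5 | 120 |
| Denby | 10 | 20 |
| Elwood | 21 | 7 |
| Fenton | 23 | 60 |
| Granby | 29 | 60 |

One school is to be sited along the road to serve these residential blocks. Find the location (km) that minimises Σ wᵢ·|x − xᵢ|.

x = 3

For a sum of weighted absolute distances on a line, the optimum is the weighted median (not the mean). Total weight W = 542; half-weight = 271.
Sort by position and accumulate weight:
  km 2 (Ashton, w=100) → cum 100
  km 3 (Brookfield, w=175) → cum 275  ≥ 271 → median here
  km 5 (Calder, w=120) → cum 395
  km 10 (Denby, w=20) → cum 415
  km 21 (Elwood, w=7) → cum 422
  km 23 (Fenton, w=60) → cum 482
  km 29 (Granby, w=60) → cum 542
Optimal location: km 3.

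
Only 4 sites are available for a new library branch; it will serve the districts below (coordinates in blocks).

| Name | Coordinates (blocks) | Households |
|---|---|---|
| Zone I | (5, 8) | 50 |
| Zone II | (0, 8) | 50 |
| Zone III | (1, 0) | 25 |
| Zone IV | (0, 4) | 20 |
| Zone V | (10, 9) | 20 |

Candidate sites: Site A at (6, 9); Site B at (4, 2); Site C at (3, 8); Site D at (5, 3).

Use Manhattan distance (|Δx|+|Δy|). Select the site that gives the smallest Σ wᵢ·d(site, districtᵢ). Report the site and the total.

Site C, total 800 blocks

Total weighted distance at each candidate:
  Site A (6, 9): total = 1100
  Site B (4, 2): total = 1355
  Site C (3, 8): total = 800
  Site D (5, 3): total = 1265
Minimum is at Site C with total 800 blocks.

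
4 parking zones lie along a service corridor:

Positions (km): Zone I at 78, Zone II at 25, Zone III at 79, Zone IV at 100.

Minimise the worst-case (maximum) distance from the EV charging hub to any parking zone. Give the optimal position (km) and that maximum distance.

The 1-center on a line is the midpoint of the two extreme points: leftmost at 25, rightmost at 100.
Optimal location = (25 + 100)/2 = 62.5; maximum distance = (100 − 25)/2 = 37.5.

location 62.5, max distance 37.5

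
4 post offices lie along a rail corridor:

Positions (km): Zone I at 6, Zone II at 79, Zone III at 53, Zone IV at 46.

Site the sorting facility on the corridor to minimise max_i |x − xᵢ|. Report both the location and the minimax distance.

The 1-center on a line is the midpoint of the two extreme points: leftmost at 6, rightmost at 79.
Optimal location = (6 + 79)/2 = 42.5; maximum distance = (79 − 6)/2 = 36.5.

location 42.5, max distance 36.5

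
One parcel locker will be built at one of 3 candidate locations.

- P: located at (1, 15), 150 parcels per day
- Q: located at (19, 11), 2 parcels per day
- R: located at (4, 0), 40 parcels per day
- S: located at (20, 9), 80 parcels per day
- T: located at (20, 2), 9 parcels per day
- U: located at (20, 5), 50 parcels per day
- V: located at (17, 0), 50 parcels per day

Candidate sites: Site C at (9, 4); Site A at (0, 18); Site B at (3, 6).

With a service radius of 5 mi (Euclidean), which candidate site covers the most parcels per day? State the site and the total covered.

Coverage radius r = 5 mi; a point is covered iff (Δx)²+(Δy)² ≤ 5² = 25.
  Site C (9, 4): covers {none} → 0
  Site A (0, 18): covers {P} → 150
  Site B (3, 6): covers {none} → 0
Maximum coverage at Site A: 150 parcels per day.

Site A, covering 150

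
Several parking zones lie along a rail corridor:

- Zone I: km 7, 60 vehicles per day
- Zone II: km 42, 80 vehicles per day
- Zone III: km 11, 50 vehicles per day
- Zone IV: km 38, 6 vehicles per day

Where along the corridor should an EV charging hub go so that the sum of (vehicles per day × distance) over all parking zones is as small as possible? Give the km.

For a sum of weighted absolute distances on a line, the optimum is the weighted median (not the mean). Total weight W = 196; half-weight = 98.
Sort by position and accumulate weight:
  km 7 (Zone I, w=60) → cum 60
  km 11 (Zone III, w=50) → cum 110  ≥ 98 → median here
  km 38 (Zone IV, w=6) → cum 116
  km 42 (Zone II, w=80) → cum 196
Optimal location: km 11.

x = 11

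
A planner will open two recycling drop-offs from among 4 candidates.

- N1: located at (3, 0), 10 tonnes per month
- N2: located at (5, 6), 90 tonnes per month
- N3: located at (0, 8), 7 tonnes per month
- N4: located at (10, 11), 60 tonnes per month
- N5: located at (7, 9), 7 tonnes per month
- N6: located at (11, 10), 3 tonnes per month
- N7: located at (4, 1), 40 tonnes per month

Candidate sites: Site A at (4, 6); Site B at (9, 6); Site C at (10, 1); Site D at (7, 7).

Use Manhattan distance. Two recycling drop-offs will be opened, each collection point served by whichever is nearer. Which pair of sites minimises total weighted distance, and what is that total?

Evaluate every pair (each demand assigned to the nearer of the two):
  {Site A, Site B}: total = 815
  {Site A, Site D}: total = 857
  {Site A, Site C}: total = 1074
  {Site C, Site D}: total = 1101
  {Site B, Site C}: total = 1170
  {Site B, Site D}: total = 1188
Best pair: {Site A, Site B} with total 815.

{Site A, Site B}, total 815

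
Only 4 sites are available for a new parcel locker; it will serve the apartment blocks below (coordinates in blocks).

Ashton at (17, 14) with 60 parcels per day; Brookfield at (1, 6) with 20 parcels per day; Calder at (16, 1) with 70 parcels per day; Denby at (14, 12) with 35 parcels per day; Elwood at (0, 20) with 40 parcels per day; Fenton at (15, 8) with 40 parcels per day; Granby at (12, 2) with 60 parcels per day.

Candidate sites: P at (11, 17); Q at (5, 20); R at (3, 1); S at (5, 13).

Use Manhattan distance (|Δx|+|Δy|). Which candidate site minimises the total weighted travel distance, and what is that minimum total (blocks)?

Total weighted distance at each candidate:
  P (11, 17): total = 4750
  Q (5, 20): total = 6715
  R (3, 1): total = 5680
  S (5, 13): total = 5120
Minimum is at P with total 4750 blocks.

P, total 4750 blocks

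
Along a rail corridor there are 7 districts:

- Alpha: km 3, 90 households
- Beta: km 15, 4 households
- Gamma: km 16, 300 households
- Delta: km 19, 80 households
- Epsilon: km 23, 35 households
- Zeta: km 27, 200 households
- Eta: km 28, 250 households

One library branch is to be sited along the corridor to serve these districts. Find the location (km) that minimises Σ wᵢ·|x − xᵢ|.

For a sum of weighted absolute distances on a line, the optimum is the weighted median (not the mean). Total weight W = 959; half-weight = 479.5.
Sort by position and accumulate weight:
  km 3 (Alpha, w=90) → cum 90
  km 15 (Beta, w=4) → cum 94
  km 16 (Gamma, w=300) → cum 394
  km 19 (Delta, w=80) → cum 474
  km 23 (Epsilon, w=35) → cum 509  ≥ 479.5 → median here
  km 27 (Zeta, w=200) → cum 709
  km 28 (Eta, w=250) → cum 959
Optimal location: km 23.

x = 23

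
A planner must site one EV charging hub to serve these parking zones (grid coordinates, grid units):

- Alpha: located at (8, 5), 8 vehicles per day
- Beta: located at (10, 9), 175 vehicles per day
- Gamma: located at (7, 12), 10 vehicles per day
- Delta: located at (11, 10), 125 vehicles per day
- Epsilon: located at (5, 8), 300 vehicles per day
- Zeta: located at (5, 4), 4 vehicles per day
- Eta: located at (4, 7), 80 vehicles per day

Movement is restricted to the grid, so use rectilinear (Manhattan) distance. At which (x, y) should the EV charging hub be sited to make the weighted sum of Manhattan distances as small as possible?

Manhattan distance separates: Σwᵢ(|x−xᵢ|+|y−yᵢ|) = Σwᵢ|x−xᵢ| + Σwᵢ|y−yᵢ|, so x and y are optimised independently as 1-D weighted medians.
Total weight W = 702; half = 351.
x-coordinate, sorted with cumulative weight:
  x=4 (Eta, w=80) cum 80
  x=5 (Epsilon, w=300) cum 380  ← median
  x=5 (Zeta, w=4) cum 384
  x=7 (Gamma, w=10) cum 394
  x=8 (Alpha, w=8) cum 402
  x=10 (Beta, w=175) cum 577
  x=11 (Delta, w=125) cum 702
⇒ x* = 5
y-coordinate, sorted with cumulative weight:
  y=4 (Zeta, w=4) cum 4
  y=5 (Alpha, w=8) cum 12
  y=7 (Eta, w=80) cum 92
  y=8 (Epsilon, w=300) cum 392  ← median
  y=9 (Beta, w=175) cum 567
  y=10 (Delta, w=125) cum 692
  y=12 (Gamma, w=10) cum 702
⇒ y* = 8

(5, 8)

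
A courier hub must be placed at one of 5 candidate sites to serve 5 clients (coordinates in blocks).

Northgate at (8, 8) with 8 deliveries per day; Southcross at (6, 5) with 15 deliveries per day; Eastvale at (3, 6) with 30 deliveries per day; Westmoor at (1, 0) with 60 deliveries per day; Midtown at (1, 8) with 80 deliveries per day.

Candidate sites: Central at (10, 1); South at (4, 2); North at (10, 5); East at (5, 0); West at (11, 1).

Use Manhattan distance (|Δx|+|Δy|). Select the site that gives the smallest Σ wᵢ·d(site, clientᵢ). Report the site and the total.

Total weighted distance at each candidate:
  Central (10, 1): total = 2432
  South (4, 2): total = 1325
  North (10, 5): total = 2140
  East (5, 0): total = 1618
  West (11, 1): total = 2625
Minimum is at South with total 1325 blocks.

South, total 1325 blocks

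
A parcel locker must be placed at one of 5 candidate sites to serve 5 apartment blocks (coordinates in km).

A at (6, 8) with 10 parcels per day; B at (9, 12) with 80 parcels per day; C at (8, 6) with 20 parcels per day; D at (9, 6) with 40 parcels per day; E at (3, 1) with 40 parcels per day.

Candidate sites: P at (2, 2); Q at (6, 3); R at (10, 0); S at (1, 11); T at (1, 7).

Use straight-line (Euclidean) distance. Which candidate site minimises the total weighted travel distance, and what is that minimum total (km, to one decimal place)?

Q, total 1195.0 km

Total weighted distance at each candidate:
  P (2, 2): total = 1571.9
  Q (6, 3): total = 1195.0
  R (10, 0): total = 1705.4
  S (1, 11): total = 1660.6
  T (1, 7): total = 1522.6
Minimum is at Q with total 1195.0 km.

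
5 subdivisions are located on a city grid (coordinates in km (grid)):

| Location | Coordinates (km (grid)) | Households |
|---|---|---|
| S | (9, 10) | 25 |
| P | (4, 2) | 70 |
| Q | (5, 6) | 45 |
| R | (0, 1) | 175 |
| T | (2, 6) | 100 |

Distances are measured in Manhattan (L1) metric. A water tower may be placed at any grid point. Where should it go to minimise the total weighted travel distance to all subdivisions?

(2, 2)

Manhattan distance separates: Σwᵢ(|x−xᵢ|+|y−yᵢ|) = Σwᵢ|x−xᵢ| + Σwᵢ|y−yᵢ|, so x and y are optimised independently as 1-D weighted medians.
Total weight W = 415; half = 207.5.
x-coordinate, sorted with cumulative weight:
  x=0 (R, w=175) cum 175
  x=2 (T, w=100) cum 275  ← median
  x=4 (P, w=70) cum 345
  x=5 (Q, w=45) cum 390
  x=9 (S, w=25) cum 415
⇒ x* = 2
y-coordinate, sorted with cumulative weight:
  y=1 (R, w=175) cum 175
  y=2 (P, w=70) cum 245  ← median
  y=6 (Q, w=45) cum 290
  y=6 (T, w=100) cum 390
  y=10 (S, w=25) cum 415
⇒ y* = 2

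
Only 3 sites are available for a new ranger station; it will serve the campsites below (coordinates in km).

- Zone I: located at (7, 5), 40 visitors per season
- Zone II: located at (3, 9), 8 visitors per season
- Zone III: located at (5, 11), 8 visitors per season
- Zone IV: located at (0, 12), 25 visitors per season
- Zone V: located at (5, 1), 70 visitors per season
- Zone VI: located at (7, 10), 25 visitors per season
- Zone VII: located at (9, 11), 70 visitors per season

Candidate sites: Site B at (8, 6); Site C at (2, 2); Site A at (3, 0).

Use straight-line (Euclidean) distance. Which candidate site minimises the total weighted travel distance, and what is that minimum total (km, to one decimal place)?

Site B, total 1268.0 km

Total weighted distance at each candidate:
  Site B (8, 6): total = 1268.0
  Site C (2, 2): total = 1876.0
  Site A (3, 0): total = 2029.7
Minimum is at Site B with total 1268.0 km.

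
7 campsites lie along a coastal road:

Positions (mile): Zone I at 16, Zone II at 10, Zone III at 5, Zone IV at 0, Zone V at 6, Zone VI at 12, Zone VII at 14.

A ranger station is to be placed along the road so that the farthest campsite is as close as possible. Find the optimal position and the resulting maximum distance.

The 1-center on a line is the midpoint of the two extreme points: leftmost at 0, rightmost at 16.
Optimal location = (0 + 16)/2 = 8; maximum distance = (16 − 0)/2 = 8.

location 8, max distance 8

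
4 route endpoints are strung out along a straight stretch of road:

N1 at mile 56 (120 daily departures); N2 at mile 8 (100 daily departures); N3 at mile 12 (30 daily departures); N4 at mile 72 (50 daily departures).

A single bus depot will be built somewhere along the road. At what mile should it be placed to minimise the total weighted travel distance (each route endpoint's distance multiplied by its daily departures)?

x = 56

For a sum of weighted absolute distances on a line, the optimum is the weighted median (not the mean). Total weight W = 300; half-weight = 150.
Sort by position and accumulate weight:
  mile 8 (N2, w=100) → cum 100
  mile 12 (N3, w=30) → cum 130
  mile 56 (N1, w=120) → cum 250  ≥ 150 → median here
  mile 72 (N4, w=50) → cum 300
Optimal location: mile 56.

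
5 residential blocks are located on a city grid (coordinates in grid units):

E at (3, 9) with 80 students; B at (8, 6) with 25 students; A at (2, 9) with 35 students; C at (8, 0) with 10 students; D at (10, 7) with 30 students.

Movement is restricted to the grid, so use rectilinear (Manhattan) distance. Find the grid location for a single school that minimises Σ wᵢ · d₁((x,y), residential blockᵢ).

(3, 9)

Manhattan distance separates: Σwᵢ(|x−xᵢ|+|y−yᵢ|) = Σwᵢ|x−xᵢ| + Σwᵢ|y−yᵢ|, so x and y are optimised independently as 1-D weighted medians.
Total weight W = 180; half = 90.
x-coordinate, sorted with cumulative weight:
  x=2 (A, w=35) cum 35
  x=3 (E, w=80) cum 115  ← median
  x=8 (B, w=25) cum 140
  x=8 (C, w=10) cum 150
  x=10 (D, w=30) cum 180
⇒ x* = 3
y-coordinate, sorted with cumulative weight:
  y=0 (C, w=10) cum 10
  y=6 (B, w=25) cum 35
  y=7 (D, w=30) cum 65
  y=9 (E, w=80) cum 145  ← median
  y=9 (A, w=35) cum 180
⇒ y* = 9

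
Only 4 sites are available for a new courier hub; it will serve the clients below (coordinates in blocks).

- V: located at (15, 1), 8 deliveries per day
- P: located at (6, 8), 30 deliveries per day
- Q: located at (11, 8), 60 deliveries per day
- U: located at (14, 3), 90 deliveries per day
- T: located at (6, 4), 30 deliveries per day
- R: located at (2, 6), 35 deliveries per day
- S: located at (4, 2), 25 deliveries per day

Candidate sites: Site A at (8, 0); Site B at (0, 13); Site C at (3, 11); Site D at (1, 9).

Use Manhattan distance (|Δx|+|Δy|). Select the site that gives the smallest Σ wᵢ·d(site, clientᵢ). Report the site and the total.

Site A, total 2584 blocks

Total weighted distance at each candidate:
  Site A (8, 0): total = 2584
  Site B (0, 13): total = 4806
  Site C (3, 11): total = 3486
  Site D (1, 9): total = 3416
Minimum is at Site A with total 2584 blocks.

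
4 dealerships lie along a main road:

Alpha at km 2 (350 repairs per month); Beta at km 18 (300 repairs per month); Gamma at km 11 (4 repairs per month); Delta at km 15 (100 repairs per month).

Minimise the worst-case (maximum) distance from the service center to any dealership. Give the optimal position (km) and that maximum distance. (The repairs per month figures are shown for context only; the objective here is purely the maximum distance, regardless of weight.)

location 10, max distance 8

The 1-center on a line is the midpoint of the two extreme points: leftmost at 2, rightmost at 18.
Optimal location = (2 + 18)/2 = 10; maximum distance = (18 − 2)/2 = 8.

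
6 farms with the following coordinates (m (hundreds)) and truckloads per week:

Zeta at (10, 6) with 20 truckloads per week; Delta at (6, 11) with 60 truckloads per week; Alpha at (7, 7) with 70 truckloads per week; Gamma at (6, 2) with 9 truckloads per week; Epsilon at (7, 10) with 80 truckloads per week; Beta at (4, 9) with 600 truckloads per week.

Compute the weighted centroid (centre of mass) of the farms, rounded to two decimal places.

The minimiser of Σwᵢ‖p−pᵢ‖² is the weighted centroid p* = (Σwᵢpᵢ)/(Σwᵢ).
Σwᵢ = 839.
Σwᵢxᵢ = 20·10 + 60·6 + 70·7 + 9·6 + 80·7 + 600·4 = 4064.
Σwᵢyᵢ = 20·6 + 60·11 + 70·7 + 9·2 + 80·10 + 600·9 = 7488.
x* = 4064/839 = 4.84, y* = 7488/839 = 8.92.

(4.84, 8.92)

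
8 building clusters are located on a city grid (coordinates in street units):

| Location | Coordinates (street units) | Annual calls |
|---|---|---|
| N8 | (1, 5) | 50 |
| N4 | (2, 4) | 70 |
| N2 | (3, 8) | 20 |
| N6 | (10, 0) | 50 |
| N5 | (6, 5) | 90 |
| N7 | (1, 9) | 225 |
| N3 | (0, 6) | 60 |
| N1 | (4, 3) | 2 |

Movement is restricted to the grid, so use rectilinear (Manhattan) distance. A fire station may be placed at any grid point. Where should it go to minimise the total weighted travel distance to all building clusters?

(1, 6)

Manhattan distance separates: Σwᵢ(|x−xᵢ|+|y−yᵢ|) = Σwᵢ|x−xᵢ| + Σwᵢ|y−yᵢ|, so x and y are optimised independently as 1-D weighted medians.
Total weight W = 567; half = 283.5.
x-coordinate, sorted with cumulative weight:
  x=0 (N3, w=60) cum 60
  x=1 (N8, w=50) cum 110
  x=1 (N7, w=225) cum 335  ← median
  x=2 (N4, w=70) cum 405
  x=3 (N2, w=20) cum 425
  x=4 (N1, w=2) cum 427
  x=6 (N5, w=90) cum 517
  x=10 (N6, w=50) cum 567
⇒ x* = 1
y-coordinate, sorted with cumulative weight:
  y=0 (N6, w=50) cum 50
  y=3 (N1, w=2) cum 52
  y=4 (N4, w=70) cum 122
  y=5 (N8, w=50) cum 172
  y=5 (N5, w=90) cum 262
  y=6 (N3, w=60) cum 322  ← median
  y=8 (N2, w=20) cum 342
  y=9 (N7, w=225) cum 567
⇒ y* = 6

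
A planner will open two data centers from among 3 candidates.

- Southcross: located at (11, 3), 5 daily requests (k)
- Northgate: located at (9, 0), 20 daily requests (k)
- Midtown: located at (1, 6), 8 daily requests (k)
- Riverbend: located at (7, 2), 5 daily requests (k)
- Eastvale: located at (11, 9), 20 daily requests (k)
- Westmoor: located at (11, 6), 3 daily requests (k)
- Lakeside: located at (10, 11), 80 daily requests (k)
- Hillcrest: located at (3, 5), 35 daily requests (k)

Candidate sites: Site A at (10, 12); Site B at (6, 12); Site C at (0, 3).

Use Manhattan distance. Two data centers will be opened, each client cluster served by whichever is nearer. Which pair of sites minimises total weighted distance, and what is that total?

Evaluate every pair (each demand assigned to the nearer of the two):
  {Site A, Site C}: total = 718
  {Site A, Site B}: total = 984
  {Site B, Site C}: total = 1135
Best pair: {Site A, Site C} with total 718.

{Site A, Site C}, total 718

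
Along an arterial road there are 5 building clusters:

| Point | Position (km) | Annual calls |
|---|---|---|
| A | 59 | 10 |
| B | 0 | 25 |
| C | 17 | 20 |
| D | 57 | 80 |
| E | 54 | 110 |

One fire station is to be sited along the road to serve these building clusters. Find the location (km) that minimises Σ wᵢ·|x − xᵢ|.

x = 54

For a sum of weighted absolute distances on a line, the optimum is the weighted median (not the mean). Total weight W = 245; half-weight = 122.5.
Sort by position and accumulate weight:
  km 0 (B, w=25) → cum 25
  km 17 (C, w=20) → cum 45
  km 54 (E, w=110) → cum 155  ≥ 122.5 → median here
  km 57 (D, w=80) → cum 235
  km 59 (A, w=10) → cum 245
Optimal location: km 54.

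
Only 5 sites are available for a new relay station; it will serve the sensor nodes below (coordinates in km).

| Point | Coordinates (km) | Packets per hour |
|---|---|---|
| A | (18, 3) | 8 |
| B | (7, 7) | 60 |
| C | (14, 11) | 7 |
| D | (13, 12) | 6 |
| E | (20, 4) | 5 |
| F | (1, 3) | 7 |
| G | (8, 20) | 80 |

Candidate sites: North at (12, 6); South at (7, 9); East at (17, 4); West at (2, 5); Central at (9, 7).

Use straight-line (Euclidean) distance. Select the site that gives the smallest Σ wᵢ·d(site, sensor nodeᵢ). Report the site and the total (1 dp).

South, total 1324.1 km

Total weighted distance at each candidate:
  North (12, 6): total = 1719.7
  South (7, 9): total = 1324.1
  East (17, 4): total = 2340.5
  West (2, 5): total = 2022.5
  Central (9, 7): total = 1444.7
Minimum is at South with total 1324.1 km.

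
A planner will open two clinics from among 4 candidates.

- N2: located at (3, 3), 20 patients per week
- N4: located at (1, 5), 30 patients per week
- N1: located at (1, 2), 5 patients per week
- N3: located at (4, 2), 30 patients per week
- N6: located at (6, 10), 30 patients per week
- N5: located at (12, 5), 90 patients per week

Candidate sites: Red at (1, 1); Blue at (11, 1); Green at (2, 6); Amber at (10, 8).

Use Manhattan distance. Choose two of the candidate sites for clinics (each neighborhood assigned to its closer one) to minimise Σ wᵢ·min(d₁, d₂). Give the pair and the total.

{Red, Amber}, total 955

Evaluate every pair (each demand assigned to the nearer of the two):
  {Red, Amber}: total = 955
  {Green, Amber}: total = 975
  {Blue, Green}: total = 1035
  {Red, Blue}: total = 1195
  {Blue, Amber}: total = 1485
  {Red, Green}: total = 1495
Best pair: {Red, Amber} with total 955.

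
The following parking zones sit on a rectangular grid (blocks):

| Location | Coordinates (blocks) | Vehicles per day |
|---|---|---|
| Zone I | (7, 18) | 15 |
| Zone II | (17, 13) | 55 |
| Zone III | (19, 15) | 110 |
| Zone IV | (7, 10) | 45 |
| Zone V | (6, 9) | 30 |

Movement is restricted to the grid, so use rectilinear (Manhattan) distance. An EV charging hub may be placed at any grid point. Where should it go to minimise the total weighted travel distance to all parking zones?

Manhattan distance separates: Σwᵢ(|x−xᵢ|+|y−yᵢ|) = Σwᵢ|x−xᵢ| + Σwᵢ|y−yᵢ|, so x and y are optimised independently as 1-D weighted medians.
Total weight W = 255; half = 127.5.
x-coordinate, sorted with cumulative weight:
  x=6 (Zone V, w=30) cum 30
  x=7 (Zone I, w=15) cum 45
  x=7 (Zone IV, w=45) cum 90
  x=17 (Zone II, w=55) cum 145  ← median
  x=19 (Zone III, w=110) cum 255
⇒ x* = 17
y-coordinate, sorted with cumulative weight:
  y=9 (Zone V, w=30) cum 30
  y=10 (Zone IV, w=45) cum 75
  y=13 (Zone II, w=55) cum 130  ← median
  y=15 (Zone III, w=110) cum 240
  y=18 (Zone I, w=15) cum 255
⇒ y* = 13

(17, 13)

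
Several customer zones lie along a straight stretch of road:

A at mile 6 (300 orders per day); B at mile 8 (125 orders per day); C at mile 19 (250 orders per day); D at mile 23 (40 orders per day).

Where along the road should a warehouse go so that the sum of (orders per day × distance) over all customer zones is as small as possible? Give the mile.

For a sum of weighted absolute distances on a line, the optimum is the weighted median (not the mean). Total weight W = 715; half-weight = 357.5.
Sort by position and accumulate weight:
  mile 6 (A, w=300) → cum 300
  mile 8 (B, w=125) → cum 425  ≥ 357.5 → median here
  mile 19 (C, w=250) → cum 675
  mile 23 (D, w=40) → cum 715
Optimal location: mile 8.

x = 8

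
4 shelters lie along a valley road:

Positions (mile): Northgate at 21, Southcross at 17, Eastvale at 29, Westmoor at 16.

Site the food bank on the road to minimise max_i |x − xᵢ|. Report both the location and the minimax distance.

The 1-center on a line is the midpoint of the two extreme points: leftmost at 16, rightmost at 29.
Optimal location = (16 + 29)/2 = 22.5; maximum distance = (29 − 16)/2 = 6.5.

location 22.5, max distance 6.5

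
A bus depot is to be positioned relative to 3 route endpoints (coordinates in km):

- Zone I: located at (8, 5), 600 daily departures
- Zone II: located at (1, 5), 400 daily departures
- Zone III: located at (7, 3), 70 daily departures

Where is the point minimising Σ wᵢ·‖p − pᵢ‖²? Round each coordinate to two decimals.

(5.32, 4.87)

The minimiser of Σwᵢ‖p−pᵢ‖² is the weighted centroid p* = (Σwᵢpᵢ)/(Σwᵢ).
Σwᵢ = 1070.
Σwᵢxᵢ = 600·8 + 400·1 + 70·7 = 5690.
Σwᵢyᵢ = 600·5 + 400·5 + 70·3 = 5210.
x* = 5690/1070 = 5.32, y* = 5210/1070 = 4.87.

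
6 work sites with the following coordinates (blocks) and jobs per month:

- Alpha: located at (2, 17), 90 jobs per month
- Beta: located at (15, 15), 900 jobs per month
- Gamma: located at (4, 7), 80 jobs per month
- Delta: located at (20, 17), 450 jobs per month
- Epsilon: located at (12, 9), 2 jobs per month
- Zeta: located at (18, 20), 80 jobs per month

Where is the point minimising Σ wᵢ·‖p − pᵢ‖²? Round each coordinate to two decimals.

(15.27, 15.52)

The minimiser of Σwᵢ‖p−pᵢ‖² is the weighted centroid p* = (Σwᵢpᵢ)/(Σwᵢ).
Σwᵢ = 1602.
Σwᵢxᵢ = 90·2 + 900·15 + 80·4 + 450·20 + 2·12 + 80·18 = 24464.
Σwᵢyᵢ = 90·17 + 900·15 + 80·7 + 450·17 + 2·9 + 80·20 = 24858.
x* = 24464/1602 = 15.27, y* = 24858/1602 = 15.52.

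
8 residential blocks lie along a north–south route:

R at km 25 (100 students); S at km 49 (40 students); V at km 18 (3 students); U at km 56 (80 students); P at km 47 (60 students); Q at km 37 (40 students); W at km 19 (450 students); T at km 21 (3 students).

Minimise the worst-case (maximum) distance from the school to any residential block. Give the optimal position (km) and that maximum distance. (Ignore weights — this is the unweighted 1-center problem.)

location 37, max distance 19

The 1-center on a line is the midpoint of the two extreme points: leftmost at 18, rightmost at 56.
Optimal location = (18 + 56)/2 = 37; maximum distance = (56 − 18)/2 = 19.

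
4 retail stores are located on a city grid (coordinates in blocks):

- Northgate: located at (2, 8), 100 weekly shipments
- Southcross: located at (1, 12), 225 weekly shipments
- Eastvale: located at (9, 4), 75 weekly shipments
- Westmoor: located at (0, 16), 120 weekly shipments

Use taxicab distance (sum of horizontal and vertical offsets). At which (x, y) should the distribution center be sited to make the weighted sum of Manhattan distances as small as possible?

Manhattan distance separates: Σwᵢ(|x−xᵢ|+|y−yᵢ|) = Σwᵢ|x−xᵢ| + Σwᵢ|y−yᵢ|, so x and y are optimised independently as 1-D weighted medians.
Total weight W = 520; half = 260.
x-coordinate, sorted with cumulative weight:
  x=0 (Westmoor, w=120) cum 120
  x=1 (Southcross, w=225) cum 345  ← median
  x=2 (Northgate, w=100) cum 445
  x=9 (Eastvale, w=75) cum 520
⇒ x* = 1
y-coordinate, sorted with cumulative weight:
  y=4 (Eastvale, w=75) cum 75
  y=8 (Northgate, w=100) cum 175
  y=12 (Southcross, w=225) cum 400  ← median
  y=16 (Westmoor, w=120) cum 520
⇒ y* = 12

(1, 12)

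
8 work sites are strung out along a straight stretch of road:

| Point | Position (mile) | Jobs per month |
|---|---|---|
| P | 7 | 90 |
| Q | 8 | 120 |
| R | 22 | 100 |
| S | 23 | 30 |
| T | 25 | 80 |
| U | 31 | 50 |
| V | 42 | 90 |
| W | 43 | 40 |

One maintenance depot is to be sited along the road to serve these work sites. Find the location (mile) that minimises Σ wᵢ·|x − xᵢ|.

For a sum of weighted absolute distances on a line, the optimum is the weighted median (not the mean). Total weight W = 600; half-weight = 300.
Sort by position and accumulate weight:
  mile 7 (P, w=90) → cum 90
  mile 8 (Q, w=120) → cum 210
  mile 22 (R, w=100) → cum 310  ≥ 300 → median here
  mile 23 (S, w=30) → cum 340
  mile 25 (T, w=80) → cum 420
  mile 31 (U, w=50) → cum 470
  mile 42 (V, w=90) → cum 560
  mile 43 (W, w=40) → cum 600
Optimal location: mile 22.

x = 22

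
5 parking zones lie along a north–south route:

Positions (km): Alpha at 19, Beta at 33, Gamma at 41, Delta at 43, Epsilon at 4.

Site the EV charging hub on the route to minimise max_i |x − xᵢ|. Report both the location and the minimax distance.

location 23.5, max distance 19.5

The 1-center on a line is the midpoint of the two extreme points: leftmost at 4, rightmost at 43.
Optimal location = (4 + 43)/2 = 23.5; maximum distance = (43 − 4)/2 = 19.5.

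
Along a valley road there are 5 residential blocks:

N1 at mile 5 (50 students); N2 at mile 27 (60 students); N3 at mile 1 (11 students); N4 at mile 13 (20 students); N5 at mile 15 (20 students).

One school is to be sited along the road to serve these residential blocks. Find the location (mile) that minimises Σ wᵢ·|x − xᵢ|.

For a sum of weighted absolute distances on a line, the optimum is the weighted median (not the mean). Total weight W = 161; half-weight = 80.5.
Sort by position and accumulate weight:
  mile 1 (N3, w=11) → cum 11
  mile 5 (N1, w=50) → cum 61
  mile 13 (N4, w=20) → cum 81  ≥ 80.5 → median here
  mile 15 (N5, w=20) → cum 101
  mile 27 (N2, w=60) → cum 161
Optimal location: mile 13.

x = 13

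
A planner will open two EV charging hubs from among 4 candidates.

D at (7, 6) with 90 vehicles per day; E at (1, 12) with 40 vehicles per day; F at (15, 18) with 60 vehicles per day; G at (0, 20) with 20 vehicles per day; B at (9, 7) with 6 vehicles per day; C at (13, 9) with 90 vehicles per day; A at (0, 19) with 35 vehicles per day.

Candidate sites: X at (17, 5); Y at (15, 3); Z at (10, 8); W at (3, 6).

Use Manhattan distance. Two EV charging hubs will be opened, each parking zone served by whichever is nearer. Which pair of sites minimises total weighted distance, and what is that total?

Evaluate every pair (each demand assigned to the nearer of the two):
  {Z, W}: total = 2852
  {X, W}: total = 3242
  {Y, W}: total = 3242
  {X, Z}: total = 3417
  {Y, Z}: total = 3417
  {X, Y}: total = 5315
Best pair: {Z, W} with total 2852.

{Z, W}, total 2852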